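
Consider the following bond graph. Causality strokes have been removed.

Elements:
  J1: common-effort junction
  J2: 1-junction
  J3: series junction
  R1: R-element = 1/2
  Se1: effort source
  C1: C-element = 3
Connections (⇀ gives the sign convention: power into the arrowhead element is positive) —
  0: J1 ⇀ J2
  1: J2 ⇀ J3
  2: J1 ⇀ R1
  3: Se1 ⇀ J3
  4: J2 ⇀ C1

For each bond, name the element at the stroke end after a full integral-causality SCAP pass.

b0 |J1
b1 |J2
b2 |R1
b3 |J3
b4 |J2

β3 stroke at J3  (Se1 (Se) sets effort on bond)
β1 stroke at J2  (J3: last free bond brings flow in)
β4 stroke at J2  (prefer integral on C1)
β0 stroke at J1  (J2: last free bond brings flow in)
β2 stroke at R1  (J1: bond 0 brought effort, rest push out)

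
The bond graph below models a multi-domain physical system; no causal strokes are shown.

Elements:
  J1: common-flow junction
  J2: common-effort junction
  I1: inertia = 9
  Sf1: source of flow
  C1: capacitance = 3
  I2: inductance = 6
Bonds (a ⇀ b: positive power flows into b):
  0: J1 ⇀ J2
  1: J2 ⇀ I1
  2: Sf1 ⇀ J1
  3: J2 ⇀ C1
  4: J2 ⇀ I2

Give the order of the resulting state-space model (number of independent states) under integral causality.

3  (C1, I1, I2 all integral)

#2 |Sf1  (source Sf1 imposes f)
#0 |J1  (J1 flow already set via bond 2)
#1 |I1  (I1: I, integral causality)
#3 |J2  (C1: C, integral causality)
#4 |I2  (J2: bond 3 brought effort, rest push out)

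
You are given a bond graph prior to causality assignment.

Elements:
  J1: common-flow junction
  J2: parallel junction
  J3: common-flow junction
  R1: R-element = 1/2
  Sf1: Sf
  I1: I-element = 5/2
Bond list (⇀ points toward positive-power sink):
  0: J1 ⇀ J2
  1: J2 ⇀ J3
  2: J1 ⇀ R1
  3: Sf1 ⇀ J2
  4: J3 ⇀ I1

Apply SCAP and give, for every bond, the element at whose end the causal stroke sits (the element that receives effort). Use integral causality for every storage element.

β0 →J2
β1 →J3
β2 →J1
β3 →Sf1
β4 →I1

β3 →Sf1  (Sf1 fixes flow; stroke at Sf1)
β4 →I1  (I1 integral (f out))
β1 →J3  (J3 flow already set via bond 4)
β0 →J2  (closing 0-jn rule on J2)
β2 →J1  (common-f at J1 fixed by 0)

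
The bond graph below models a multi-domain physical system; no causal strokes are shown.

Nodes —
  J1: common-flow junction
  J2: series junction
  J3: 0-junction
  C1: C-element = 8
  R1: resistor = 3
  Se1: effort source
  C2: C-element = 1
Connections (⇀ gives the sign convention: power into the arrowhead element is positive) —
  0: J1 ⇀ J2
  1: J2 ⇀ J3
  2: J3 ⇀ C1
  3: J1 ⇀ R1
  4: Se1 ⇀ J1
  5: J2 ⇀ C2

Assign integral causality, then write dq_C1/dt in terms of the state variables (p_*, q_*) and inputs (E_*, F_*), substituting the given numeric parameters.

bond 4 →J1  (source Se1 imposes e)
bond 2 →J3  (prefer integral on C1)
bond 1 →J2  (J3 effort already set via bond 2)
bond 5 →J2  (prefer integral on C2)
bond 0 →J1  (closing 1-jn rule on J2)
bond 3 →R1  (only one flow-in slot at J1)

dq_C1/dt = E_Se1/3 - q_C1/24 - q_C2/3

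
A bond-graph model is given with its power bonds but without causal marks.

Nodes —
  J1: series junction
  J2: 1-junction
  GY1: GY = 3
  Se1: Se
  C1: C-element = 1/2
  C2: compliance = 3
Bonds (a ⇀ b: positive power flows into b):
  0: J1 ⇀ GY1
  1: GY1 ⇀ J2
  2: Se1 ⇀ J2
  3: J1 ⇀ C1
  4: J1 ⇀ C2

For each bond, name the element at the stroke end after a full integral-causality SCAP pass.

#0 stroke at GY1
#1 stroke at GY1
#2 stroke at J2
#3 stroke at J1
#4 stroke at J1

β2 stroke→J2  (Se1 (Se) sets effort on bond)
β1 stroke→GY1  (closing 1-jn rule on J2)
β0 stroke→GY1  (GY1 both-in/both-out from 1)
β3 stroke→J1  (1-jn J1 has f-setter on 0)
β4 stroke→J1  (J1 flow already set via bond 0)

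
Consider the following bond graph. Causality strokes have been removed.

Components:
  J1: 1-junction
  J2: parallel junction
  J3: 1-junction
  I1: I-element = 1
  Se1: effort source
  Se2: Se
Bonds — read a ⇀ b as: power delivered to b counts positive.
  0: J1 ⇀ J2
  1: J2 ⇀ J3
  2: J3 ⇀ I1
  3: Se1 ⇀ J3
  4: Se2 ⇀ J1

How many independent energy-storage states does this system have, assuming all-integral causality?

bond 3 stroke→J3  (Se1 (Se) sets effort on bond)
bond 4 stroke→J1  (source Se2 imposes e)
bond 0 stroke→J2  (closing 1-jn rule on J1)
bond 1 stroke→J3  (common-e at J2 fixed by 0)
bond 2 stroke→I1  (J3 needs exactly one f-in)

1  (I1 all integral)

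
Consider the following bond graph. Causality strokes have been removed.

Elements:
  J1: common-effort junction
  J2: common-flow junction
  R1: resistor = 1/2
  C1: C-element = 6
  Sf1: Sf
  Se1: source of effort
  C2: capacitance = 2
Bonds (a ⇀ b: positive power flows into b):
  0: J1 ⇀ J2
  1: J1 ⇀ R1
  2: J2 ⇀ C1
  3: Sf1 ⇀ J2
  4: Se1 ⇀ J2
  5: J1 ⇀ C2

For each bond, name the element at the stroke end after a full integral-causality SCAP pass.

β0 |J2
β1 |R1
β2 |J2
β3 |Sf1
β4 |J2
β5 |J1

#3 |Sf1  (Sf1 fixes flow; stroke at Sf1)
#4 |J2  (Se1 fixes effort; stroke away)
#0 |J2  (1-jn J2 has f-setter on 3)
#2 |J2  (J2: bond 3 brought flow, rest push out)
#5 |J1  (C2 integral (e out))
#1 |R1  (J1: bond 5 brought effort, rest push out)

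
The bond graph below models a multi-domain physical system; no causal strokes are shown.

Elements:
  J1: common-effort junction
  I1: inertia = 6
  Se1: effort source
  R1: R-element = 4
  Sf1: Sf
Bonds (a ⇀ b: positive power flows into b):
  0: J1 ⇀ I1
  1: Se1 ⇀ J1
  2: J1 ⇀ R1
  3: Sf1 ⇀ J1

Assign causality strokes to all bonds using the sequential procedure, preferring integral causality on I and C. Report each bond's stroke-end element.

β1 →J1  (Se1: effort source, stroke at far end)
β3 →Sf1  (Sf1 (Sf) sets flow on bond)
β0 →I1  (0-jn J1 has e-setter on 1)
β2 →R1  (common-e at J1 fixed by 1)

b0 →I1
b1 →J1
b2 →R1
b3 →Sf1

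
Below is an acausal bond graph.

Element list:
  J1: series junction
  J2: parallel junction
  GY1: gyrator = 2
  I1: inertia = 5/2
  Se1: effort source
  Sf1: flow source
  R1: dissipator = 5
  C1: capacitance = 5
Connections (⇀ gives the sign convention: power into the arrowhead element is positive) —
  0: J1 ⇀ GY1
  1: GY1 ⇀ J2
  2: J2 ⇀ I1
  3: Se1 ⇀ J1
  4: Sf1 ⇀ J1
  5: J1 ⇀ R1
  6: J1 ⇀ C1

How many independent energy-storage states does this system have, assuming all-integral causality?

β3 stroke at J1  (Se1: effort source, stroke at far end)
β4 stroke at Sf1  (Sf1: flow source, stroke at near end)
β0 stroke at J1  (J1: bond 4 brought flow, rest push out)
β5 stroke at J1  (J1: bond 4 brought flow, rest push out)
β6 stroke at J1  (J1: bond 4 brought flow, rest push out)
β1 stroke at J2  (GY1 both-in/both-out from 0)
β2 stroke at I1  (J2: bond 1 brought effort, rest push out)

2  (C1, I1 all integral)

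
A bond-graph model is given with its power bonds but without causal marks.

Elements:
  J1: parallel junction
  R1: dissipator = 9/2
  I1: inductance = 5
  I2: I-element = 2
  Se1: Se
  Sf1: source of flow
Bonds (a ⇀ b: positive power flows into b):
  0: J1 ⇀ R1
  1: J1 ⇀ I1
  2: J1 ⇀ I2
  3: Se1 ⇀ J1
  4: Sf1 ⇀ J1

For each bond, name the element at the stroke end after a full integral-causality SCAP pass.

#0 →R1
#1 →I1
#2 →I2
#3 →J1
#4 →Sf1

b3 |J1  (Se1 fixes effort; stroke away)
b4 |Sf1  (Sf1: flow source, stroke at near end)
b0 |R1  (J1: bond 3 brought effort, rest push out)
b1 |I1  (0-jn J1 has e-setter on 3)
b2 |I2  (J1: bond 3 brought effort, rest push out)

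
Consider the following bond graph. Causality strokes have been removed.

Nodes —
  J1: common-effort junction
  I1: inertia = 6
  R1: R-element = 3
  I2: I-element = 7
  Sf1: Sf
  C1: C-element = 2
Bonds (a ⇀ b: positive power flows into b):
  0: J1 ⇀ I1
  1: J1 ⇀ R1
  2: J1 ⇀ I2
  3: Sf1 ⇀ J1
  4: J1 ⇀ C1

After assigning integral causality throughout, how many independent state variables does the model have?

bond 3 stroke→Sf1  (Sf1 fixes flow; stroke at Sf1)
bond 0 stroke→I1  (I1 integral (f out))
bond 2 stroke→I2  (prefer integral on I2)
bond 4 stroke→J1  (prefer integral on C1)
bond 1 stroke→R1  (J1 effort already set via bond 4)

3  (C1, I1, I2 all integral)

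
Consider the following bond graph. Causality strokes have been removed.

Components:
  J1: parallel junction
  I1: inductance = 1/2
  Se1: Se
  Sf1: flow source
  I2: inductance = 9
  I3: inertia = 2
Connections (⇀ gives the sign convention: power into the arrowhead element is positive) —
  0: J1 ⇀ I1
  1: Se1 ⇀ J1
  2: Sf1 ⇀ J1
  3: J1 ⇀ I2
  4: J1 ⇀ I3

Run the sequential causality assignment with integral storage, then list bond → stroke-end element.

b1 →J1  (source Se1 imposes e)
b2 →Sf1  (Sf1: flow source, stroke at near end)
b0 →I1  (J1 effort already set via bond 1)
b3 →I2  (common-e at J1 fixed by 1)
b4 →I3  (0-jn J1 has e-setter on 1)

b0 |I1
b1 |J1
b2 |Sf1
b3 |I2
b4 |I3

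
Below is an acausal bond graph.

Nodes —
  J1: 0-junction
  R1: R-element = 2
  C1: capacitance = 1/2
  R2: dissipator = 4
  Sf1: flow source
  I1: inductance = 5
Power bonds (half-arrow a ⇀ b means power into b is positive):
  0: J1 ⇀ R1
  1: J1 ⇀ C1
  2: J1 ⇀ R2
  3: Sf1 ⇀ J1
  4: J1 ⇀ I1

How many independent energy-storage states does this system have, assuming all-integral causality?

2  (C1, I1 all integral)

bond 3 stroke at Sf1  (Sf1 (Sf) sets flow on bond)
bond 1 stroke at J1  (C1 integral (e out))
bond 0 stroke at R1  (common-e at J1 fixed by 1)
bond 2 stroke at R2  (0-jn J1 has e-setter on 1)
bond 4 stroke at I1  (0-jn J1 has e-setter on 1)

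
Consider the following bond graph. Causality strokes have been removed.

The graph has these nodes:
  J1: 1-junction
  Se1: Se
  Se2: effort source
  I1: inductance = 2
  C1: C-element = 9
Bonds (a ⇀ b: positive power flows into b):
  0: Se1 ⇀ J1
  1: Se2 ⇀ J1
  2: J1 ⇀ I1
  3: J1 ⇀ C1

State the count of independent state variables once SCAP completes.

2  (C1, I1 all integral)

#0 |J1  (Se1: effort source, stroke at far end)
#1 |J1  (Se2 fixes effort; stroke away)
#2 |I1  (I1 integral (f out))
#3 |J1  (J1 flow already set via bond 2)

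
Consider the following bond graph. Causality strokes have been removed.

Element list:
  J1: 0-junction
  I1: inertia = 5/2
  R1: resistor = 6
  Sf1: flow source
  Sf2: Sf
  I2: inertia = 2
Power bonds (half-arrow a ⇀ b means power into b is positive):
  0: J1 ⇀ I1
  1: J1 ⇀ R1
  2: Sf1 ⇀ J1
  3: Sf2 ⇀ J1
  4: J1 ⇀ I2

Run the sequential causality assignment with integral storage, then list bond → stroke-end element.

bond 0 stroke→I1
bond 1 stroke→J1
bond 2 stroke→Sf1
bond 3 stroke→Sf2
bond 4 stroke→I2

bond 2 stroke at Sf1  (source Sf1 imposes f)
bond 3 stroke at Sf2  (Sf2: flow source, stroke at near end)
bond 0 stroke at I1  (prefer integral on I1)
bond 4 stroke at I2  (I2: I, integral causality)
bond 1 stroke at J1  (closing 0-jn rule on J1)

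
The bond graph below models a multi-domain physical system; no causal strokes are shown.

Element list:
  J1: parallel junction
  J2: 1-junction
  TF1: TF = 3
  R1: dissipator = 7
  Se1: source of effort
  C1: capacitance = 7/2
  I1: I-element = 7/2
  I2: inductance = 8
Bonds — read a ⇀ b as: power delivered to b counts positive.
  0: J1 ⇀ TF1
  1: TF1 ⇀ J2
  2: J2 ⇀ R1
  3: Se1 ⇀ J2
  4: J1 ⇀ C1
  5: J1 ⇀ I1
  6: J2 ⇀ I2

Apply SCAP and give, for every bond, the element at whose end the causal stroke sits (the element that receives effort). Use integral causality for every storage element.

bond 3 stroke→J2  (Se1 (Se) sets effort on bond)
bond 4 stroke→J1  (C1: C, integral causality)
bond 0 stroke→TF1  (J1: bond 4 brought effort, rest push out)
bond 5 stroke→I1  (0-jn J1 has e-setter on 4)
bond 1 stroke→J2  (TF1: transformer flips bond 0)
bond 6 stroke→I2  (prefer integral on I2)
bond 2 stroke→J2  (J2 flow already set via bond 6)

β0 stroke at TF1
β1 stroke at J2
β2 stroke at J2
β3 stroke at J2
β4 stroke at J1
β5 stroke at I1
β6 stroke at I2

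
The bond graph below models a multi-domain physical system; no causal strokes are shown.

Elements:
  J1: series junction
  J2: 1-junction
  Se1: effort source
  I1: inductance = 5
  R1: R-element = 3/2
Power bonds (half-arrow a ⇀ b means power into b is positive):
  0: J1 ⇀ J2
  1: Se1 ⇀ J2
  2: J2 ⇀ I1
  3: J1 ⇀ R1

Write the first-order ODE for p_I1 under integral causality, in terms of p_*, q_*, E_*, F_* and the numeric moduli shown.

dp_I1/dt = E_Se1 - 3*p_I1/10

bond 1 stroke→J2  (Se1 (Se) sets effort on bond)
bond 2 stroke→I1  (I1 integral (f out))
bond 0 stroke→J2  (1-jn J2 has f-setter on 2)
bond 3 stroke→J1  (J1 flow already set via bond 0)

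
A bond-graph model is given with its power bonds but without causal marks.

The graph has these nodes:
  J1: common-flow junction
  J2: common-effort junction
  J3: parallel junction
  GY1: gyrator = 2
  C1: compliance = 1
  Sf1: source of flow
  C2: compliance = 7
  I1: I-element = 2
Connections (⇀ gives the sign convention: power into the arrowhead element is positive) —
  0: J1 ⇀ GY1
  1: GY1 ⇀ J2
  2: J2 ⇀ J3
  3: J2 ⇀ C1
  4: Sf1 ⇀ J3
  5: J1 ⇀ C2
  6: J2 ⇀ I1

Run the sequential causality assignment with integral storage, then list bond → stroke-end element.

b4 stroke→Sf1  (Sf1: flow source, stroke at near end)
b2 stroke→J3  (only one effort-in slot at J3)
b3 stroke→J2  (prefer integral on C1)
b1 stroke→GY1  (0-jn J2 has e-setter on 3)
b6 stroke→I1  (0-jn J2 has e-setter on 3)
b0 stroke→GY1  (GY GY1: same side as bond 1)
b5 stroke→J1  (common-f at J1 fixed by 0)

β0 stroke→GY1
β1 stroke→GY1
β2 stroke→J3
β3 stroke→J2
β4 stroke→Sf1
β5 stroke→J1
β6 stroke→I1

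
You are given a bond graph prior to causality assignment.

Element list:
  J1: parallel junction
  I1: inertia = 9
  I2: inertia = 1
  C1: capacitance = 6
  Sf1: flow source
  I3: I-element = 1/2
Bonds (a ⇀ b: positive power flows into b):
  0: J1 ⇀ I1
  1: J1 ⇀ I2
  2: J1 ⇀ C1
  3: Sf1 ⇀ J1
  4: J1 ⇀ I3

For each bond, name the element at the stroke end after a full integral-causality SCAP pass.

β0 stroke→I1
β1 stroke→I2
β2 stroke→J1
β3 stroke→Sf1
β4 stroke→I3

β3 stroke at Sf1  (Sf1 fixes flow; stroke at Sf1)
β0 stroke at I1  (prefer integral on I1)
β1 stroke at I2  (prefer integral on I2)
β2 stroke at J1  (prefer integral on C1)
β4 stroke at I3  (J1 effort already set via bond 2)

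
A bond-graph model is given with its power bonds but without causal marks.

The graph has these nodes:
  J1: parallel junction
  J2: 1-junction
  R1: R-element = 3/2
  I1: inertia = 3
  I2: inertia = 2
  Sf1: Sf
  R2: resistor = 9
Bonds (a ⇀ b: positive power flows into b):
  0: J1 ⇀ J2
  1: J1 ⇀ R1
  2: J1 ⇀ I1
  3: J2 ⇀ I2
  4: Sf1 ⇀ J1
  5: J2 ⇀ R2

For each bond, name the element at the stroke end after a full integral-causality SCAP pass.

b4 →Sf1  (Sf1 (Sf) sets flow on bond)
b2 →I1  (I1: I, integral causality)
b3 →I2  (I2 integral (f out))
b0 →J2  (J2: bond 3 brought flow, rest push out)
b5 →J2  (J2 flow already set via bond 3)
b1 →J1  (J1: last free bond brings effort in)

#0 →J2
#1 →J1
#2 →I1
#3 →I2
#4 →Sf1
#5 →J2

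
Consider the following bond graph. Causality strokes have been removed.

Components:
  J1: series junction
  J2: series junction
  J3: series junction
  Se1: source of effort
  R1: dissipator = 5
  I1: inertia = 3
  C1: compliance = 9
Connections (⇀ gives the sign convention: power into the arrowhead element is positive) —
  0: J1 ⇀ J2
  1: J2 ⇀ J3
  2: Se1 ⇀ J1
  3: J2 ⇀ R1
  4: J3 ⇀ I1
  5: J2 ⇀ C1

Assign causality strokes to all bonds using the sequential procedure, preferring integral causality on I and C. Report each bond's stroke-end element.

#2 stroke at J1  (Se1 (Se) sets effort on bond)
#0 stroke at J2  (only one flow-in slot at J1)
#4 stroke at I1  (I1 outputs flow p/I1)
#1 stroke at J3  (1-jn J3 has f-setter on 4)
#3 stroke at J2  (1-jn J2 has f-setter on 1)
#5 stroke at J2  (common-f at J2 fixed by 1)

b0 stroke at J2
b1 stroke at J3
b2 stroke at J1
b3 stroke at J2
b4 stroke at I1
b5 stroke at J2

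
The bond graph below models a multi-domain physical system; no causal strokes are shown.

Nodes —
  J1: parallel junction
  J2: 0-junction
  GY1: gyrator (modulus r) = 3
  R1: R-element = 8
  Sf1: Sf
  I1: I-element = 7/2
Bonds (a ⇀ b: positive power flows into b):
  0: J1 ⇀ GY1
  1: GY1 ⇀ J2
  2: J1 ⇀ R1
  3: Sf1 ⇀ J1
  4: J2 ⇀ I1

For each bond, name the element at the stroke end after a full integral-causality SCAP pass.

β3 |Sf1  (source Sf1 imposes f)
β4 |I1  (I1 outputs flow p/I1)
β1 |J2  (J2 needs exactly one e-in)
β0 |J1  (through GY1, causality inverts; strokes same side of GY1)
β2 |R1  (common-e at J1 fixed by 0)

b0 stroke at J1
b1 stroke at J2
b2 stroke at R1
b3 stroke at Sf1
b4 stroke at I1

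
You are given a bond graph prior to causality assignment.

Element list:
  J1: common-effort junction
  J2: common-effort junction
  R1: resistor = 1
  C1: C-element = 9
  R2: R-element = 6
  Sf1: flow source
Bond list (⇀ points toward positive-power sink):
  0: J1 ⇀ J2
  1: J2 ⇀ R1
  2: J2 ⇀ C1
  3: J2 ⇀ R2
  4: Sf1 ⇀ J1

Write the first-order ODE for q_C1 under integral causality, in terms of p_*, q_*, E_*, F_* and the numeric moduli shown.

dq_C1/dt = F_Sf1 - 7*q_C1/54

bond 4 →Sf1  (source Sf1 imposes f)
bond 0 →J1  (J1: last free bond brings effort in)
bond 2 →J2  (C1 integral (e out))
bond 1 →R1  (J2 effort already set via bond 2)
bond 3 →R2  (J2 effort already set via bond 2)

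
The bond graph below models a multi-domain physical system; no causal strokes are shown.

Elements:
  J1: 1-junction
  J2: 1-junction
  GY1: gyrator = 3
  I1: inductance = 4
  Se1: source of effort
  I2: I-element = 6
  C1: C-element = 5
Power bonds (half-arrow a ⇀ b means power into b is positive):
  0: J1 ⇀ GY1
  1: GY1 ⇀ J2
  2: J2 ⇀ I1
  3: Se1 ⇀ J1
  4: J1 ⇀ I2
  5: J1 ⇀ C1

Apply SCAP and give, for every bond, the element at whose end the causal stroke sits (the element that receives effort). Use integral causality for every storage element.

#0 →J1
#1 →J2
#2 →I1
#3 →J1
#4 →I2
#5 →J1

#3 |J1  (Se1: effort source, stroke at far end)
#2 |I1  (I1: I, integral causality)
#1 |J2  (J2 flow already set via bond 2)
#0 |J1  (GY GY1: same side as bond 1)
#4 |I2  (I2: I, integral causality)
#5 |J1  (J1: bond 4 brought flow, rest push out)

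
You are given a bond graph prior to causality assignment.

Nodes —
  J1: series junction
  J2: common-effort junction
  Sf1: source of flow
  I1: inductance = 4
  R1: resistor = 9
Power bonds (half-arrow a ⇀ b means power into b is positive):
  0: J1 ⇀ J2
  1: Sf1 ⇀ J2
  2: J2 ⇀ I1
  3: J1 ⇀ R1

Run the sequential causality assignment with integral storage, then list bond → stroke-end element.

b1 stroke at Sf1  (Sf1 (Sf) sets flow on bond)
b2 stroke at I1  (I1: I, integral causality)
b0 stroke at J2  (J2: last free bond brings effort in)
b3 stroke at J1  (J1 flow already set via bond 0)

bond 0 stroke at J2
bond 1 stroke at Sf1
bond 2 stroke at I1
bond 3 stroke at J1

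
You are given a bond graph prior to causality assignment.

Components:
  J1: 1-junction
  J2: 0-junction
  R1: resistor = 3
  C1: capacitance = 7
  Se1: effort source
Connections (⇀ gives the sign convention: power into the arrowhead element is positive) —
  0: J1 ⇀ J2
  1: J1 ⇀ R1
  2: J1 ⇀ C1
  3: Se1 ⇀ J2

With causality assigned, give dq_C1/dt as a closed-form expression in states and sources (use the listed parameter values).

β3 →J2  (Se1 (Se) sets effort on bond)
β0 →J1  (0-jn J2 has e-setter on 3)
β2 →J1  (prefer integral on C1)
β1 →R1  (J1: last free bond brings flow in)

dq_C1/dt = -E_Se1/3 - q_C1/21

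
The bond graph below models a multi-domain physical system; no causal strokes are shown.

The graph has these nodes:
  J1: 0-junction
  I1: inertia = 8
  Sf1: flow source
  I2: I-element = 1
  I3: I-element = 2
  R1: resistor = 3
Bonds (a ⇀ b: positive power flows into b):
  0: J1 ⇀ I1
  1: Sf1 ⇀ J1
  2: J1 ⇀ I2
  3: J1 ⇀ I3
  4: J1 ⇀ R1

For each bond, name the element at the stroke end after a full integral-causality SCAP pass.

bond 0 |I1
bond 1 |Sf1
bond 2 |I2
bond 3 |I3
bond 4 |J1

#1 →Sf1  (source Sf1 imposes f)
#0 →I1  (I1 outputs flow p/I1)
#2 →I2  (prefer integral on I2)
#3 →I3  (I3 outputs flow p/I3)
#4 →J1  (only one effort-in slot at J1)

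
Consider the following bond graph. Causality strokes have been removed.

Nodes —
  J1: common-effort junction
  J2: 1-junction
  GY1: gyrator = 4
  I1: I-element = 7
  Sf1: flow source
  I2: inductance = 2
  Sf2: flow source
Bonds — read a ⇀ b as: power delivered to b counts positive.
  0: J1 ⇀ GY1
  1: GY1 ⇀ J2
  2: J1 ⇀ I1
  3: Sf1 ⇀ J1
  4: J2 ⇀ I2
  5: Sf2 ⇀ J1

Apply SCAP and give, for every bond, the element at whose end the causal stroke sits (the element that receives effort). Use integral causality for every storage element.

β0 stroke→J1
β1 stroke→J2
β2 stroke→I1
β3 stroke→Sf1
β4 stroke→I2
β5 stroke→Sf2

β3 stroke at Sf1  (Sf1 (Sf) sets flow on bond)
β5 stroke at Sf2  (source Sf2 imposes f)
β2 stroke at I1  (I1 outputs flow p/I1)
β0 stroke at J1  (only one effort-in slot at J1)
β1 stroke at J2  (GY1 both-in/both-out from 0)
β4 stroke at I2  (closing 1-jn rule on J2)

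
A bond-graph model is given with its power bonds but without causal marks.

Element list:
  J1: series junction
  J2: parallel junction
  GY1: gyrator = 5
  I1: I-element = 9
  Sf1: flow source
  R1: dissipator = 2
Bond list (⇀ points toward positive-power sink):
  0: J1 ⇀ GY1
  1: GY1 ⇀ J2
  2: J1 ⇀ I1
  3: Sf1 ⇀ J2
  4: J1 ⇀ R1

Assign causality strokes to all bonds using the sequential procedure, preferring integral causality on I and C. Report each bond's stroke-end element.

β0 stroke→J1
β1 stroke→J2
β2 stroke→I1
β3 stroke→Sf1
β4 stroke→J1

β3 →Sf1  (Sf1 (Sf) sets flow on bond)
β1 →J2  (J2 needs exactly one e-in)
β0 →J1  (GY1: gyrator matches bond 1)
β2 →I1  (I1 outputs flow p/I1)
β4 →J1  (common-f at J1 fixed by 2)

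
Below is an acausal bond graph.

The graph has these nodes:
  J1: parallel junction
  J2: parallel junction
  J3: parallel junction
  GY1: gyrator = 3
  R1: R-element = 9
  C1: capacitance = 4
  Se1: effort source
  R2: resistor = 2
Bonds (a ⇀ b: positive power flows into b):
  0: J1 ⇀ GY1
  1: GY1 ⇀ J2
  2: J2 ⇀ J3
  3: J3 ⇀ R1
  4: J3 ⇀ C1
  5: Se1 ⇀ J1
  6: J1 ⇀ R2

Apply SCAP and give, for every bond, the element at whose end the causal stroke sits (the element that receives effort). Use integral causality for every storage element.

β0 |GY1
β1 |GY1
β2 |J2
β3 |R1
β4 |J3
β5 |J1
β6 |R2

bond 5 |J1  (source Se1 imposes e)
bond 0 |GY1  (0-jn J1 has e-setter on 5)
bond 6 |R2  (0-jn J1 has e-setter on 5)
bond 1 |GY1  (GY1: gyrator matches bond 0)
bond 2 |J2  (J2: last free bond brings effort in)
bond 4 |J3  (prefer integral on C1)
bond 3 |R1  (common-e at J3 fixed by 4)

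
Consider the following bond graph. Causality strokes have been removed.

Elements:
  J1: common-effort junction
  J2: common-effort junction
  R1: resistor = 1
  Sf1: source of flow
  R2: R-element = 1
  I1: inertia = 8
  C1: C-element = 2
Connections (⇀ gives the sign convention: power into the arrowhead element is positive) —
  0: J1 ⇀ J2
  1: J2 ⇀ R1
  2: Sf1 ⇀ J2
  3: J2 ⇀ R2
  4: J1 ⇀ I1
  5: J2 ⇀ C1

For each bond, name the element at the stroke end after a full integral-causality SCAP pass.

β0 stroke at J1
β1 stroke at R1
β2 stroke at Sf1
β3 stroke at R2
β4 stroke at I1
β5 stroke at J2

#2 stroke→Sf1  (Sf1: flow source, stroke at near end)
#4 stroke→I1  (prefer integral on I1)
#0 stroke→J1  (J1 needs exactly one e-in)
#5 stroke→J2  (C1 outputs effort q/C1)
#1 stroke→R1  (J2: bond 5 brought effort, rest push out)
#3 stroke→R2  (common-e at J2 fixed by 5)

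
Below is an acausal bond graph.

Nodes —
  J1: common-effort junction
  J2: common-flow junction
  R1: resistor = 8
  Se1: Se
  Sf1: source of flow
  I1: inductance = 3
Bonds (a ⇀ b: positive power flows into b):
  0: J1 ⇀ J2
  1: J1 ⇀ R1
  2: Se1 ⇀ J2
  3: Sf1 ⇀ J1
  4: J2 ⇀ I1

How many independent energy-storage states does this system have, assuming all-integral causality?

1  (I1 all integral)

β2 |J2  (Se1: effort source, stroke at far end)
β3 |Sf1  (Sf1 (Sf) sets flow on bond)
β4 |I1  (I1 outputs flow p/I1)
β0 |J2  (common-f at J2 fixed by 4)
β1 |J1  (only one effort-in slot at J1)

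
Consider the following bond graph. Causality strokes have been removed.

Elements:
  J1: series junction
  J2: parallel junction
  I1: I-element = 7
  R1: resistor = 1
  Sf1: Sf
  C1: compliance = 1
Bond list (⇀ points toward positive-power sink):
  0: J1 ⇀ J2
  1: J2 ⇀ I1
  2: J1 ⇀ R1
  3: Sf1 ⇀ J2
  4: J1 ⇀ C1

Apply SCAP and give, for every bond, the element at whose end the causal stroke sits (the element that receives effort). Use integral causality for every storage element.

bond 0 |J2
bond 1 |I1
bond 2 |J1
bond 3 |Sf1
bond 4 |J1

bond 3 →Sf1  (source Sf1 imposes f)
bond 1 →I1  (I1 outputs flow p/I1)
bond 0 →J2  (closing 0-jn rule on J2)
bond 2 →J1  (J1: bond 0 brought flow, rest push out)
bond 4 →J1  (J1 flow already set via bond 0)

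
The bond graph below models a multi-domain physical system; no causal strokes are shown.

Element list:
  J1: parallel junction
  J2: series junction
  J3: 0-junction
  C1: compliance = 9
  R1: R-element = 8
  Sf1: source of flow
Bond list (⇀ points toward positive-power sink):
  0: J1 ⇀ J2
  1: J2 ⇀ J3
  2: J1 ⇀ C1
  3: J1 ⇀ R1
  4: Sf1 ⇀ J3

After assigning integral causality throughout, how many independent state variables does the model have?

b4 stroke at Sf1  (Sf1: flow source, stroke at near end)
b1 stroke at J3  (J3: last free bond brings effort in)
b0 stroke at J2  (1-jn J2 has f-setter on 1)
b2 stroke at J1  (prefer integral on C1)
b3 stroke at R1  (J1 effort already set via bond 2)

1  (C1 all integral)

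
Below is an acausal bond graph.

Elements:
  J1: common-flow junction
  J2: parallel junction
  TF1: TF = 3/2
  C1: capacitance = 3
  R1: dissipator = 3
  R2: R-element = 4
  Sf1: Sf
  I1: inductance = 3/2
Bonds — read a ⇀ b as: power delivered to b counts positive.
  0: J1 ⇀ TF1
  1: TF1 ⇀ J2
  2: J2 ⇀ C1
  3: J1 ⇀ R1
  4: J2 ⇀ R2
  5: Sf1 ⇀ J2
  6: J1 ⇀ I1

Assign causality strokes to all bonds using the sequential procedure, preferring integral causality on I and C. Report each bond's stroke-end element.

β5 |Sf1  (Sf1: flow source, stroke at near end)
β2 |J2  (C1: C, integral causality)
β1 |TF1  (J2 effort already set via bond 2)
β4 |R2  (J2 effort already set via bond 2)
β0 |J1  (through TF1, causality passes straight; one stroke at TF1)
β6 |I1  (I1 integral (f out))
β3 |J1  (J1 flow already set via bond 6)

β0 stroke at J1
β1 stroke at TF1
β2 stroke at J2
β3 stroke at J1
β4 stroke at R2
β5 stroke at Sf1
β6 stroke at I1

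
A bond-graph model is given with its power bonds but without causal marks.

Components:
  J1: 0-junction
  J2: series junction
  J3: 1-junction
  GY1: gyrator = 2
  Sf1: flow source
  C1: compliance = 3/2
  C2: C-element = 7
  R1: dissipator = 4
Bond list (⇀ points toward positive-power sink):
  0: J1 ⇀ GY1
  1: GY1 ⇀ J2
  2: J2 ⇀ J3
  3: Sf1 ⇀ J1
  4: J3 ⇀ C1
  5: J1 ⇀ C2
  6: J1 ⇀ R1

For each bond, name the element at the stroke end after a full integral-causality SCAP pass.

b0 stroke→GY1
b1 stroke→GY1
b2 stroke→J2
b3 stroke→Sf1
b4 stroke→J3
b5 stroke→J1
b6 stroke→R1

bond 3 stroke at Sf1  (Sf1: flow source, stroke at near end)
bond 4 stroke at J3  (prefer integral on C1)
bond 2 stroke at J2  (closing 1-jn rule on J3)
bond 1 stroke at GY1  (J2 needs exactly one f-in)
bond 0 stroke at GY1  (GY1 both-in/both-out from 1)
bond 5 stroke at J1  (C2 integral (e out))
bond 6 stroke at R1  (common-e at J1 fixed by 5)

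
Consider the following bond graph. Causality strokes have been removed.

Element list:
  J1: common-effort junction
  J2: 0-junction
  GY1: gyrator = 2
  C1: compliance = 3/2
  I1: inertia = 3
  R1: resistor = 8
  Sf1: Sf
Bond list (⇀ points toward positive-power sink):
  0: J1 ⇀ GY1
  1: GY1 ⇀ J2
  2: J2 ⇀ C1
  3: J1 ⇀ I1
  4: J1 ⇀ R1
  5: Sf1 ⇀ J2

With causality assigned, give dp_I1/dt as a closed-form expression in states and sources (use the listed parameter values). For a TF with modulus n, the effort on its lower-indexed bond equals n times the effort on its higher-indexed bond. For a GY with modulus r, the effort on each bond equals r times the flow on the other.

dp_I1/dt = -8*p_I1/3 - 8*q_C1/3

#5 stroke→Sf1  (Sf1 (Sf) sets flow on bond)
#2 stroke→J2  (C1: C, integral causality)
#1 stroke→GY1  (J2 effort already set via bond 2)
#0 stroke→GY1  (GY1 both-in/both-out from 1)
#3 stroke→I1  (I1: I, integral causality)
#4 stroke→J1  (J1: last free bond brings effort in)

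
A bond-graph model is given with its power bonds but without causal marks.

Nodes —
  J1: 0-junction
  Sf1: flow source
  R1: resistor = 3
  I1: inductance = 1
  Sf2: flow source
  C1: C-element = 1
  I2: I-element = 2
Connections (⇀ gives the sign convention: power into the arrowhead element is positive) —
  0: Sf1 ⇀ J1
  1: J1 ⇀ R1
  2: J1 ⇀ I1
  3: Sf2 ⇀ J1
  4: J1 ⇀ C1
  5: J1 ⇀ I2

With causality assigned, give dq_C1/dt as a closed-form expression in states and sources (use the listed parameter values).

dq_C1/dt = F_Sf1 + F_Sf2 - p_I1 - p_I2/2 - q_C1/3

b0 →Sf1  (Sf1 (Sf) sets flow on bond)
b3 →Sf2  (source Sf2 imposes f)
b2 →I1  (I1: I, integral causality)
b4 →J1  (C1: C, integral causality)
b1 →R1  (common-e at J1 fixed by 4)
b5 →I2  (J1 effort already set via bond 4)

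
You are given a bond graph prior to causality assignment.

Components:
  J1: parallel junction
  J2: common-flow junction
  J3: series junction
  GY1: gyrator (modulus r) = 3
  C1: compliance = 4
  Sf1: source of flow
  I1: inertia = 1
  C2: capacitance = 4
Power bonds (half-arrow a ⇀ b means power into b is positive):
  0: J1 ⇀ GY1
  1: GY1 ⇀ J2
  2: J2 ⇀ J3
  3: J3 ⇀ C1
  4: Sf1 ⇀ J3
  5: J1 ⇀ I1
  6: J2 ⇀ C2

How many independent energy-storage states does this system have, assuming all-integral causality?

3  (C1, C2, I1 all integral)

#4 stroke at Sf1  (Sf1 (Sf) sets flow on bond)
#2 stroke at J3  (common-f at J3 fixed by 4)
#3 stroke at J3  (J3 flow already set via bond 4)
#1 stroke at J2  (1-jn J2 has f-setter on 2)
#6 stroke at J2  (1-jn J2 has f-setter on 2)
#0 stroke at J1  (GY1 both-in/both-out from 1)
#5 stroke at I1  (0-jn J1 has e-setter on 0)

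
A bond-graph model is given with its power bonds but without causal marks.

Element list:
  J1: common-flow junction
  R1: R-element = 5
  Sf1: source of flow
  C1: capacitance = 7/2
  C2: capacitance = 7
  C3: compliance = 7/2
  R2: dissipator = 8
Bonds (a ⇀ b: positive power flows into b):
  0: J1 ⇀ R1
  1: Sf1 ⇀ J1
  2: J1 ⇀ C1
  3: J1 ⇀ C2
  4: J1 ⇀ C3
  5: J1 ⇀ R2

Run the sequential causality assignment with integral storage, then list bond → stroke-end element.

β1 stroke→Sf1  (Sf1: flow source, stroke at near end)
β0 stroke→J1  (J1 flow already set via bond 1)
β2 stroke→J1  (1-jn J1 has f-setter on 1)
β3 stroke→J1  (J1 flow already set via bond 1)
β4 stroke→J1  (1-jn J1 has f-setter on 1)
β5 stroke→J1  (J1 flow already set via bond 1)

bond 0 |J1
bond 1 |Sf1
bond 2 |J1
bond 3 |J1
bond 4 |J1
bond 5 |J1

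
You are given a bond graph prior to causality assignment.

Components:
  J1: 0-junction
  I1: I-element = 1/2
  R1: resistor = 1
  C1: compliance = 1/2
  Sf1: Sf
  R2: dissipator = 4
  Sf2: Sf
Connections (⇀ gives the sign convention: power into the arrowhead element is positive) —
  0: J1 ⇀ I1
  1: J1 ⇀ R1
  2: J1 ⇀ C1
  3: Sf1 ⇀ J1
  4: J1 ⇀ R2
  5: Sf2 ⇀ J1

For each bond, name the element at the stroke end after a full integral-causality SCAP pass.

bond 3 →Sf1  (Sf1: flow source, stroke at near end)
bond 5 →Sf2  (Sf2 (Sf) sets flow on bond)
bond 0 →I1  (prefer integral on I1)
bond 2 →J1  (C1 outputs effort q/C1)
bond 1 →R1  (J1: bond 2 brought effort, rest push out)
bond 4 →R2  (common-e at J1 fixed by 2)

#0 stroke at I1
#1 stroke at R1
#2 stroke at J1
#3 stroke at Sf1
#4 stroke at R2
#5 stroke at Sf2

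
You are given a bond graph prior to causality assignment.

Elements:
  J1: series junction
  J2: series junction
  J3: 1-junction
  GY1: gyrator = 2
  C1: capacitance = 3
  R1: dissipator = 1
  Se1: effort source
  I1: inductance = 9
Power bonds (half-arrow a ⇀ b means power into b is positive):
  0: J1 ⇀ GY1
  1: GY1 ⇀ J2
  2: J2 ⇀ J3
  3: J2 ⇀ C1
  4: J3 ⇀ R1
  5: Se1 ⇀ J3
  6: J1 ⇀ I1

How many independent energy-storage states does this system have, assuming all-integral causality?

2  (C1, I1 all integral)

#5 stroke at J3  (source Se1 imposes e)
#3 stroke at J2  (C1 outputs effort q/C1)
#6 stroke at I1  (I1 integral (f out))
#0 stroke at J1  (common-f at J1 fixed by 6)
#1 stroke at J2  (GY1 both-in/both-out from 0)
#2 stroke at J3  (only one flow-in slot at J2)
#4 stroke at R1  (only one flow-in slot at J3)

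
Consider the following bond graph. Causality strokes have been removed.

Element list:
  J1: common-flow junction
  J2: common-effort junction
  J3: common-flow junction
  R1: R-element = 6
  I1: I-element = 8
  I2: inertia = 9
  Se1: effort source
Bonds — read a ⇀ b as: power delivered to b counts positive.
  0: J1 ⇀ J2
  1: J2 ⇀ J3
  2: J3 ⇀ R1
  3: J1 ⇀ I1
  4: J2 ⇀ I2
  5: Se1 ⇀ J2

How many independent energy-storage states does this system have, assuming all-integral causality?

2  (I1, I2 all integral)

bond 5 |J2  (Se1: effort source, stroke at far end)
bond 0 |J1  (J2: bond 5 brought effort, rest push out)
bond 1 |J3  (J2: bond 5 brought effort, rest push out)
bond 4 |I2  (J2: bond 5 brought effort, rest push out)
bond 2 |R1  (J3 needs exactly one f-in)
bond 3 |I1  (J1 needs exactly one f-in)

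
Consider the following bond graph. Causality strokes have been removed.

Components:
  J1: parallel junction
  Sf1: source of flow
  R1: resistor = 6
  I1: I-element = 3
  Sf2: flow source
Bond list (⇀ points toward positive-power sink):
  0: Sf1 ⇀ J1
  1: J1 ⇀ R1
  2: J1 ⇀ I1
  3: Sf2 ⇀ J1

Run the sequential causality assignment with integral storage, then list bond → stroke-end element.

#0 stroke→Sf1  (Sf1: flow source, stroke at near end)
#3 stroke→Sf2  (source Sf2 imposes f)
#2 stroke→I1  (I1 integral (f out))
#1 stroke→J1  (closing 0-jn rule on J1)

β0 →Sf1
β1 →J1
β2 →I1
β3 →Sf2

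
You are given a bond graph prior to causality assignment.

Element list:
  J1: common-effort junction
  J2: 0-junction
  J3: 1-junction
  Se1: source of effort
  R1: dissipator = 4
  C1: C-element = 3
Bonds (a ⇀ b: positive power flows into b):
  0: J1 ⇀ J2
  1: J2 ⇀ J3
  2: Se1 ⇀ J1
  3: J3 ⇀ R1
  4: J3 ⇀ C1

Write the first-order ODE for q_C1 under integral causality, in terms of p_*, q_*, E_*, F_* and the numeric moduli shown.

dq_C1/dt = E_Se1/4 - q_C1/12

#2 stroke at J1  (Se1 (Se) sets effort on bond)
#0 stroke at J2  (J1: bond 2 brought effort, rest push out)
#1 stroke at J3  (0-jn J2 has e-setter on 0)
#4 stroke at J3  (prefer integral on C1)
#3 stroke at R1  (J3 needs exactly one f-in)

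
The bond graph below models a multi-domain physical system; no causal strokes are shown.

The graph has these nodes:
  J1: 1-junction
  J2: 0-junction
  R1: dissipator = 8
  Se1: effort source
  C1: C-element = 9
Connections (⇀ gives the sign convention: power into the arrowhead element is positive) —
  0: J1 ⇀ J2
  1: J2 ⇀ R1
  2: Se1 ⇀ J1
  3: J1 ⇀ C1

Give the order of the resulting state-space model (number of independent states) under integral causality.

1  (C1 all integral)

#2 stroke→J1  (Se1 fixes effort; stroke away)
#3 stroke→J1  (C1 integral (e out))
#0 stroke→J2  (closing 1-jn rule on J1)
#1 stroke→R1  (0-jn J2 has e-setter on 0)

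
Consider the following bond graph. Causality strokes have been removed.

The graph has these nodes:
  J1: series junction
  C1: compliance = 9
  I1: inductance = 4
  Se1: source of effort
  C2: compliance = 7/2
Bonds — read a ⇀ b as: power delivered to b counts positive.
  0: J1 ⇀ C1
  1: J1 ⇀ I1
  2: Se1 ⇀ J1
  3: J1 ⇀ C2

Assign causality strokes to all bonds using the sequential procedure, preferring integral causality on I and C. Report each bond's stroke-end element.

bond 2 →J1  (source Se1 imposes e)
bond 0 →J1  (C1 integral (e out))
bond 1 →I1  (I1: I, integral causality)
bond 3 →J1  (1-jn J1 has f-setter on 1)

#0 |J1
#1 |I1
#2 |J1
#3 |J1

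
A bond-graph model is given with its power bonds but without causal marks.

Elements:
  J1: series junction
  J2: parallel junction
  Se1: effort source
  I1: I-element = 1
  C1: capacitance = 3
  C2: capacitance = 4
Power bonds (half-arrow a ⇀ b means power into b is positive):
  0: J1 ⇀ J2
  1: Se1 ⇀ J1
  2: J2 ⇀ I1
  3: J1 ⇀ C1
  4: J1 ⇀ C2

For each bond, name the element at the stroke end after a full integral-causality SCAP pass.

bond 0 |J2
bond 1 |J1
bond 2 |I1
bond 3 |J1
bond 4 |J1

#1 |J1  (source Se1 imposes e)
#2 |I1  (I1: I, integral causality)
#0 |J2  (J2 needs exactly one e-in)
#3 |J1  (common-f at J1 fixed by 0)
#4 |J1  (J1: bond 0 brought flow, rest push out)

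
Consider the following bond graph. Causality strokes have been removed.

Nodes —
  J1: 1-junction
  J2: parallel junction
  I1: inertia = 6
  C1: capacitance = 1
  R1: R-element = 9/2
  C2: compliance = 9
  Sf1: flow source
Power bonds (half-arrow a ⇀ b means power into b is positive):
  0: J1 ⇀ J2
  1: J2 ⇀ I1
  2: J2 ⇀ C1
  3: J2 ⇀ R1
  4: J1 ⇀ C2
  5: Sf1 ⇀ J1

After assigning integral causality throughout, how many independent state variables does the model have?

3  (C1, C2, I1 all integral)

b5 stroke at Sf1  (Sf1 (Sf) sets flow on bond)
b0 stroke at J1  (J1 flow already set via bond 5)
b4 stroke at J1  (J1 flow already set via bond 5)
b1 stroke at I1  (prefer integral on I1)
b2 stroke at J2  (C1: C, integral causality)
b3 stroke at R1  (J2: bond 2 brought effort, rest push out)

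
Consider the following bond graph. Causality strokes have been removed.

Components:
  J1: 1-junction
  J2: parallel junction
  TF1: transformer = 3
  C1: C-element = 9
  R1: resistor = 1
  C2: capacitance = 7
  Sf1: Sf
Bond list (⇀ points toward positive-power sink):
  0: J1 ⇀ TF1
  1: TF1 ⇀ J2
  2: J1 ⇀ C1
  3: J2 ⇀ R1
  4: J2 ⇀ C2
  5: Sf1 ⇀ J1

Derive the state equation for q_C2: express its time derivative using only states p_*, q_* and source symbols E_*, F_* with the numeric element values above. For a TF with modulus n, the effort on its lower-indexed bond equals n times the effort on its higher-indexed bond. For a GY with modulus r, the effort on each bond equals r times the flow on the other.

dq_C2/dt = 3*F_Sf1 - q_C2/7

β5 stroke→Sf1  (Sf1: flow source, stroke at near end)
β0 stroke→J1  (J1: bond 5 brought flow, rest push out)
β2 stroke→J1  (common-f at J1 fixed by 5)
β1 stroke→TF1  (TF1: transformer flips bond 0)
β4 stroke→J2  (C2: C, integral causality)
β3 stroke→R1  (common-e at J2 fixed by 4)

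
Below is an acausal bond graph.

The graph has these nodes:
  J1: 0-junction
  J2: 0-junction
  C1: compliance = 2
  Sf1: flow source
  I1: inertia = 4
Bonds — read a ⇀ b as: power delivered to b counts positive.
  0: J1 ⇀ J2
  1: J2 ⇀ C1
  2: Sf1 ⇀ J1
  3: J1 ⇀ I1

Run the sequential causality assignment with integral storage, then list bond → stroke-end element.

β2 →Sf1  (Sf1 fixes flow; stroke at Sf1)
β1 →J2  (C1: C, integral causality)
β0 →J1  (common-e at J2 fixed by 1)
β3 →I1  (J1: bond 0 brought effort, rest push out)

b0 stroke at J1
b1 stroke at J2
b2 stroke at Sf1
b3 stroke at I1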